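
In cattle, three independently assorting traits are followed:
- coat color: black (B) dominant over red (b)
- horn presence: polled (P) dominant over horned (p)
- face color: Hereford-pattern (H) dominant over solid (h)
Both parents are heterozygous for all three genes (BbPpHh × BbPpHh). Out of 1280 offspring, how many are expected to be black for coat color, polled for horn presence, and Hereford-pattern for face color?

Trihybrid cross: BbPpHh × BbPpHh
Each trait segregates independently with a 3:1 phenotypic ratio, so each gene contributes 3/4 (dominant) or 1/4 (recessive).
Target: black (coat color), polled (horn presence), Hereford-pattern (face color)
Probability = product of independent per-trait probabilities
= 3/4 × 3/4 × 3/4 = 27/64
Expected count = 27/64 × 1280 = 540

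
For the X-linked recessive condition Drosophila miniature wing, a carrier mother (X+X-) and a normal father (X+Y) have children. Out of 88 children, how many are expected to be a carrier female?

Cross: X+X- × X+Y
Offspring: 1 X+X+, 1 X+Y, 1 X+X-, 1 X-Y
Probability of a carrier female: 1/4
Expected count = 1/4 × 88 = 22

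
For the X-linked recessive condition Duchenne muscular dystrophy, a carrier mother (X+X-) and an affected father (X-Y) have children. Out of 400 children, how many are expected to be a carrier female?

Cross: X+X- × X-Y
Offspring: 1 X+X-, 1 X+Y, 1 X-X-, 1 X-Y
Probability of a carrier female: 1/4
Expected count = 1/4 × 400 = 100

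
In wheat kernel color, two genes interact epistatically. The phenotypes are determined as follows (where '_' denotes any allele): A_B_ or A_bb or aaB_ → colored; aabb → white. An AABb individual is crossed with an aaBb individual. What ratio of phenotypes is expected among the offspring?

Cross: AABb × aaBb — consider each gene separately:
A gene: AA × aa → 4 Aa → 4 A_ (out of 4)
B gene: Bb × Bb → 1 BB, 2 Bb, 1 bb → 3 B_ : 1 bb (out of 4)
Genotype classes (out of 4 × 4 = 16): A_B_ = 4×3 = 12; A_bb = 4×1 = 4
Apply the phenotype rules: A_B_ (12) + A_bb (4) → colored
Phenotype counts (out of 16): 16 colored
Ratio: all colored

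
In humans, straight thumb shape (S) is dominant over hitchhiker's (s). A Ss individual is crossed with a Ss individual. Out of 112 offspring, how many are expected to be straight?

Punnett square for Ss × Ss:
Offspring genotypes: 1 SS, 2 Ss, 1 ss
straight: 3, hitchhiker's: 1
straight: 3 out of 4 → fraction 3/4
Expected count = 3/4 × 112 = 84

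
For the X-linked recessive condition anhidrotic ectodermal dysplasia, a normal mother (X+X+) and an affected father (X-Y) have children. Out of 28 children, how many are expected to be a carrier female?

Cross: X+X+ × X-Y
Offspring: 2 X+X-, 2 X+Y
Probability of a carrier female: 2/4 = 1/2
Expected count = 1/2 × 28 = 14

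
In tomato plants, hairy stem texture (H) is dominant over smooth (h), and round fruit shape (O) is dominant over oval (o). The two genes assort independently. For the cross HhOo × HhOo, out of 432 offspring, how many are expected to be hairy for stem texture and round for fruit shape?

Dihybrid cross HhOo × HhOo — consider each gene separately:
stem texture: Hh × Hh → 1 HH, 2 Hh, 1 hh → 3 H_ : 1 hh (out of 4)
fruit shape: Oo × Oo → 1 OO, 2 Oo, 1 oo → 3 O_ : 1 oo (out of 4)
Looking for: hairy (H_) and round (O_)
P(hairy) = 3/4, P(round) = 3/4
P(both) = 3/4 × 3/4 = 9/16
Expected count = 9/16 × 432 = 243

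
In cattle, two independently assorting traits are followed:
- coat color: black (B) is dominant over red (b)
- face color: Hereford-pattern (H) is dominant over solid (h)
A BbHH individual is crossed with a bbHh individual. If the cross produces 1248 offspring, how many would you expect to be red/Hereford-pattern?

Dihybrid cross BbHH × bbHh — consider each gene separately:
coat color: Bb × bb → 2 Bb, 2 bb → 2 B_ : 2 bb (out of 4)
face color: HH × Hh → 2 HH, 2 Hh → 4 H_ (out of 4)
Combine (counts out of 4 × 4 = 16): black/Hereford-pattern (B_H_) = 2×4 = 8; red/Hereford-pattern (bbH_) = 2×4 = 8
Phenotype counts (out of 16): 8 black/Hereford-pattern, 8 red/Hereford-pattern
red/Hereford-pattern: 8 out of 16 → fraction 1/2
Expected count = 1/2 × 1248 = 624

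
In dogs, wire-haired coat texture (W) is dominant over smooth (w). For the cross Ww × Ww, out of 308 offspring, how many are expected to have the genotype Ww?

Punnett square for Ww × Ww:
Offspring genotypes: 1 WW, 2 Ww, 1 ww
Total offspring: 4
Count with target: 2
Probability: 2/4 = 1/2
Expected count = 1/2 × 308 = 154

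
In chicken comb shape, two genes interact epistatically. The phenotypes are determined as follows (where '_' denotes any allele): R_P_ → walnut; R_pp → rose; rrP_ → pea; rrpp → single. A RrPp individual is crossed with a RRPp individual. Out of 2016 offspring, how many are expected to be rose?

Cross: RrPp × RRPp — consider each gene separately:
R gene: Rr × RR → 2 RR, 2 Rr → 4 R_ (out of 4)
P gene: Pp × Pp → 1 PP, 2 Pp, 1 pp → 3 P_ : 1 pp (out of 4)
Genotype classes (out of 4 × 4 = 16): R_P_ = 4×3 = 12; R_pp = 4×1 = 4
Apply the phenotype rules: R_P_ (12) → walnut; R_pp (4) → rose
Phenotype counts (out of 16): 12 walnut, 4 rose
rose: 4 out of 16 → fraction 1/4
Expected count = 1/4 × 2016 = 504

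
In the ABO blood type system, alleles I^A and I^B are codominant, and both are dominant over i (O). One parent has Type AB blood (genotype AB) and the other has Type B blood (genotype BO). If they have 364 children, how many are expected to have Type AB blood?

Cross: AB × BO
Possible offspring genotypes: 1 AB, 1 AO, 1 BB, 1 BO
Blood type counts: 1 Type AB, 1 Type A, 2 Type B
Probability of Type AB: 1/4
Expected count = 1/4 × 364 = 91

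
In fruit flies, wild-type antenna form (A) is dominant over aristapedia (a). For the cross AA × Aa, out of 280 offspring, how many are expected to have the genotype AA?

Punnett square for AA × Aa:
Offspring genotypes: 2 AA, 2 Aa
Total offspring: 4
Count with target: 2
Probability: 2/4 = 1/2
Expected count = 1/2 × 280 = 140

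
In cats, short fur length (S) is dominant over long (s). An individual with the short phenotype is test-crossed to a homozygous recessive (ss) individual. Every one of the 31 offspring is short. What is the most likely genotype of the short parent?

Test cross: ? × ss
All offspring are short.
If the unknown parent were heterozygous (Ss), about half of 31 offspring would be long; none are. The unknown parent is most likely homozygous dominant (SS).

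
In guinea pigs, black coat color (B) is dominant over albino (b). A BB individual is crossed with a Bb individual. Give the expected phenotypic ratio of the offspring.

Punnett square for BB × Bb:
Offspring genotypes: 2 BB, 2 Bb
black: 4, albino: 0
Ratio: all black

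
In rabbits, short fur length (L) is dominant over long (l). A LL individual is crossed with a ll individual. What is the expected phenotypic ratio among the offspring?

Punnett square for LL × ll:
Offspring genotypes: 4 Ll
short: 4, long: 0
Ratio: all short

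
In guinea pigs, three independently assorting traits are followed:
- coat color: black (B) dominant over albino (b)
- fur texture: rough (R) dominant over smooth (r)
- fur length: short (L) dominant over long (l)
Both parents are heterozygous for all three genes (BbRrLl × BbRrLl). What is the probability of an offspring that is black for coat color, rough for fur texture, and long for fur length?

Trihybrid cross: BbRrLl × BbRrLl
Each trait segregates independently with a 3:1 phenotypic ratio, so each gene contributes 3/4 (dominant) or 1/4 (recessive).
Target: black (coat color), rough (fur texture), long (fur length)
Probability = product of independent per-trait probabilities
= 3/4 × 3/4 × 1/4 = 9/64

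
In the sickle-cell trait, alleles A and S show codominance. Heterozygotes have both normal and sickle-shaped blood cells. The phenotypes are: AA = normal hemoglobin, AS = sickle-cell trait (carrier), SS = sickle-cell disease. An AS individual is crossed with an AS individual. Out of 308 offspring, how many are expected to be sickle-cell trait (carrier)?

Punnett square for AS × AS:
Offspring genotypes: 1 AA, 2 AS, 1 SS
Phenotype counts: 1 normal hemoglobin, 2 sickle-cell trait (carrier), 1 sickle-cell disease
sickle-cell trait (carrier): 2 out of 4 → fraction 1/2
Expected count = 1/2 × 308 = 154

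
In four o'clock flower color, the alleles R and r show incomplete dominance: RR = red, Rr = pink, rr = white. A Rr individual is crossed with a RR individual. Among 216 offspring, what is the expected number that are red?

Punnett square for Rr × RR:
Offspring genotypes: 2 RR, 2 Rr
Phenotype counts: 2 red, 2 pink
red: 2 out of 4 → fraction 1/2
Expected count = 1/2 × 216 = 108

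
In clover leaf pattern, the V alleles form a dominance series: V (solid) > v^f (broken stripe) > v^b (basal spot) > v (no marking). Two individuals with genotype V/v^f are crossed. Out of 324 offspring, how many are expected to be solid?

Cross: V/v^f × V/v^f
Allele dominance: V > v^f > v^b > v
Offspring genotypes: 1 V/V, 2 V/v^f, 1 v^f/v^f
Phenotype counts: 3 solid, 1 broken stripe
solid: 3 out of 4 → fraction 3/4
Expected count = 3/4 × 324 = 243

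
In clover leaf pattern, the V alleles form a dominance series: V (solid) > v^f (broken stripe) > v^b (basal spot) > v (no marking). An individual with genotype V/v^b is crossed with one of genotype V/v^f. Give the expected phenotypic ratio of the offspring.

Cross: V/v^b × V/v^f
Allele dominance: V > v^f > v^b > v
Offspring genotypes: 1 V/V, 1 V/v^f, 1 V/v^b, 1 v^f/v^b
Phenotype counts: 3 solid, 1 broken stripe
Ratio: 3 solid : 1 broken stripe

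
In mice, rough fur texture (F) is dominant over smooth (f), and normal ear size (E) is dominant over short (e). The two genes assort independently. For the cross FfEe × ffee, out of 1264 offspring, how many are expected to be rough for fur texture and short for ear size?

Dihybrid cross FfEe × ffee — consider each gene separately:
fur texture: Ff × ff → 2 Ff, 2 ff → 2 F_ : 2 ff (out of 4)
ear size: Ee × ee → 2 Ee, 2 ee → 2 E_ : 2 ee (out of 4)
Looking for: rough (F_) and short (ee)
P(rough) = 2/4, P(short) = 2/4
P(both) = 2/4 × 2/4 = 4/16 = 1/4
Expected count = 1/4 × 1264 = 316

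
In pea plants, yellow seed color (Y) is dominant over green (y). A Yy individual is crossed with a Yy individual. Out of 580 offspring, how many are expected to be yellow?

Punnett square for Yy × Yy:
Offspring genotypes: 1 YY, 2 Yy, 1 yy
yellow: 3, green: 1
yellow: 3 out of 4 → fraction 3/4
Expected count = 3/4 × 580 = 435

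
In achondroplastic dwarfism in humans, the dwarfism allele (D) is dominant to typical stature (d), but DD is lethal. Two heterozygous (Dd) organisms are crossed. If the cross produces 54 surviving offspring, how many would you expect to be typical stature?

Cross: Dd × Dd
Punnett square offspring (before lethality): 1 DD, 2 Dd, 1 dd
The DD genotype is lethal (embryos die); surviving offspring: 2 Dd, 1 dd
typical stature: 1 out of 3 → fraction 1/3
Expected count = 1/3 × 54 = 18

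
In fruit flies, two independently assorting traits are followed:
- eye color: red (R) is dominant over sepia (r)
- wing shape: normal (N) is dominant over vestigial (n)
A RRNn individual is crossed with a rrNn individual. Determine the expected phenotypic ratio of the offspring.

Dihybrid cross RRNn × rrNn — consider each gene separately:
eye color: RR × rr → 4 Rr → 4 R_ (out of 4)
wing shape: Nn × Nn → 1 NN, 2 Nn, 1 nn → 3 N_ : 1 nn (out of 4)
Combine (counts out of 4 × 4 = 16): red/normal (R_N_) = 4×3 = 12; red/vestigial (R_nn) = 4×1 = 4
Phenotype counts (out of 16): 12 red/normal, 4 red/vestigial
Ratio: 3 red/normal : 1 red/vestigial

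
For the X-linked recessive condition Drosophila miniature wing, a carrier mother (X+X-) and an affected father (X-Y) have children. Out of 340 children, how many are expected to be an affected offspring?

Cross: X+X- × X-Y
Offspring: 1 X+X-, 1 X+Y, 1 X-X-, 1 X-Y
Probability of an affected offspring: 2/4 = 1/2
Expected count = 1/2 × 340 = 170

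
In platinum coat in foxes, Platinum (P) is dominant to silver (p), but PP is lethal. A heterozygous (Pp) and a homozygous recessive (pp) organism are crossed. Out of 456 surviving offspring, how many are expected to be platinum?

Cross: Pp × pp
Punnett square offspring (before lethality): 2 Pp, 2 pp
No PP offspring are produced in this cross.
platinum: 2 out of 4 → fraction 1/2
Expected count = 1/2 × 456 = 228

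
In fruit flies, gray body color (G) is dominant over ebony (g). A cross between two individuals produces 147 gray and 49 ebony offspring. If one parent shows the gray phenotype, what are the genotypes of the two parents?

Observed offspring: 147 gray, 49 ebony
The observed ratio simplifies to 3:1. Ebony (gg) offspring appear, so each parent must contribute one g allele. The parent stated to show gray carries G, so it is Gg. The other parent is then either Gg or gg: Gg × gg would give a 1:1 split, whereas Gg × Gg gives 3:1 — matching the data. So both parents are heterozygous (Gg × Gg).
Parent genotypes: Gg × Gg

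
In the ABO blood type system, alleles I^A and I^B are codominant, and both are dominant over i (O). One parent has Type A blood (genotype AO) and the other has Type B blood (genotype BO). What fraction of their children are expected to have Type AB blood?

Cross: AO × BO
Possible offspring genotypes: 1 AB, 1 AO, 1 BO, 1 OO
Blood type counts: 1 Type AB, 1 Type A, 1 Type B, 1 Type O
Probability of Type AB: 1/4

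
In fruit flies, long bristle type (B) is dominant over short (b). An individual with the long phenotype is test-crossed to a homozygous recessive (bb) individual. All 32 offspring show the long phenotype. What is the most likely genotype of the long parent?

Test cross: ? × bb
All offspring are long.
If the unknown parent were heterozygous (Bb), about half of 32 offspring would be short; none are. The unknown parent is most likely homozygous dominant (BB).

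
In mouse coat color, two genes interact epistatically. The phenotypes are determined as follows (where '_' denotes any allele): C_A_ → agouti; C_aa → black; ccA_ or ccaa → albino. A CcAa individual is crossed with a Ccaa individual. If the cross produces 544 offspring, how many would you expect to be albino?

Cross: CcAa × Ccaa — consider each gene separately:
C gene: Cc × Cc → 1 CC, 2 Cc, 1 cc → 3 C_ : 1 cc (out of 4)
A gene: Aa × aa → 2 Aa, 2 aa → 2 A_ : 2 aa (out of 4)
Genotype classes (out of 4 × 4 = 16): C_A_ = 3×2 = 6; C_aa = 3×2 = 6; ccA_ = 1×2 = 2; ccaa = 1×2 = 2
Apply the phenotype rules: C_A_ (6) → agouti; C_aa (6) → black; ccA_ (2) + ccaa (2) → albino
Phenotype counts (out of 16): 6 agouti, 6 black, 4 albino
albino: 4 out of 16 → fraction 1/4
Expected count = 1/4 × 544 = 136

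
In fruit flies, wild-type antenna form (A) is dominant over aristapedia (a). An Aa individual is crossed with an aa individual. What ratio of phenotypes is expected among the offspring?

Punnett square for Aa × aa:
Offspring genotypes: 2 Aa, 2 aa
wild-type: 2, aristapedia: 2
Ratio: 1:1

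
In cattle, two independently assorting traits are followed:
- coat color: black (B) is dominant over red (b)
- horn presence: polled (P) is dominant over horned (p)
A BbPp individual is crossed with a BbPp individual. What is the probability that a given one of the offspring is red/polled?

Dihybrid cross BbPp × BbPp — consider each gene separately:
coat color: Bb × Bb → 1 BB, 2 Bb, 1 bb → 3 B_ : 1 bb (out of 4)
horn presence: Pp × Pp → 1 PP, 2 Pp, 1 pp → 3 P_ : 1 pp (out of 4)
Combine (counts out of 4 × 4 = 16): black/polled (B_P_) = 3×3 = 9; black/horned (B_pp) = 3×1 = 3; red/polled (bbP_) = 1×3 = 3; red/horned (bbpp) = 1×1 = 1
Phenotype counts (out of 16): 9 black/polled, 3 black/horned, 3 red/polled, 1 red/horned
red/polled: 3 out of 16
Probability: 3/16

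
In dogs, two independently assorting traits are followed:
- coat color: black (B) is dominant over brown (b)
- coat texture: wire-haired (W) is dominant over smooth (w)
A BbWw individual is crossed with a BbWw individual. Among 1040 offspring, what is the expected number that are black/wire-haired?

Dihybrid cross BbWw × BbWw — consider each gene separately:
coat color: Bb × Bb → 1 BB, 2 Bb, 1 bb → 3 B_ : 1 bb (out of 4)
coat texture: Ww × Ww → 1 WW, 2 Ww, 1 ww → 3 W_ : 1 ww (out of 4)
Combine (counts out of 4 × 4 = 16): black/wire-haired (B_W_) = 3×3 = 9; black/smooth (B_ww) = 3×1 = 3; brown/wire-haired (bbW_) = 1×3 = 3; brown/smooth (bbww) = 1×1 = 1
Phenotype counts (out of 16): 9 black/wire-haired, 3 black/smooth, 3 brown/wire-haired, 1 brown/smooth
black/wire-haired: 9 out of 16 → fraction 9/16
Expected count = 9/16 × 1040 = 585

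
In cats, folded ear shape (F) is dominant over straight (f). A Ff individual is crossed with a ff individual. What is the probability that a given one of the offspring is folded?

Punnett square for Ff × ff:
Offspring genotypes: 2 Ff, 2 ff
folded: 2, straight: 2
folded: 2 out of 4
Probability: 2/4 = 1/2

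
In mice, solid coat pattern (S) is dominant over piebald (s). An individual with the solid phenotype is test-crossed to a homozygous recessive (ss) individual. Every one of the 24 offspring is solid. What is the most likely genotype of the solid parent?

Test cross: ? × ss
All offspring are solid.
If the unknown parent were heterozygous (Ss), about half of 24 offspring would be piebald; none are. The unknown parent is most likely homozygous dominant (SS).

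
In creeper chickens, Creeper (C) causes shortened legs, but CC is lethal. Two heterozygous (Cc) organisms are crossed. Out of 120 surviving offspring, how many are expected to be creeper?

Cross: Cc × Cc
Punnett square offspring (before lethality): 1 CC, 2 Cc, 1 cc
The CC genotype is lethal (embryos die); surviving offspring: 2 Cc, 1 cc
creeper: 2 out of 3 → fraction 2/3
Expected count = 2/3 × 120 = 80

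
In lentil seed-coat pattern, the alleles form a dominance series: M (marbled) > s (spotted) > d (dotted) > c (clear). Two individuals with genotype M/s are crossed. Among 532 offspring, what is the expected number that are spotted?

Cross: M/s × M/s
Allele dominance: M > s > d > c
Offspring genotypes: 1 M/M, 2 M/s, 1 s/s
Phenotype counts: 3 marbled, 1 spotted
spotted: 1 out of 4 → fraction 1/4
Expected count = 1/4 × 532 = 133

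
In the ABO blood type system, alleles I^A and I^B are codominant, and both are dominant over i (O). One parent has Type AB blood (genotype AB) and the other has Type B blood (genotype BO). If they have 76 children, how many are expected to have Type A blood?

Cross: AB × BO
Possible offspring genotypes: 1 AB, 1 AO, 1 BB, 1 BO
Blood type counts: 1 Type AB, 1 Type A, 2 Type B
Probability of Type A: 1/4
Expected count = 1/4 × 76 = 19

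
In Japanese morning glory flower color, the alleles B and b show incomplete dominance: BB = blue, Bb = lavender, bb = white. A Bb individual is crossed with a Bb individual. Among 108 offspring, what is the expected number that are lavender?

Punnett square for Bb × Bb:
Offspring genotypes: 1 BB, 2 Bb, 1 bb
Phenotype counts: 1 blue, 2 lavender, 1 white
lavender: 2 out of 4 → fraction 1/2
Expected count = 1/2 × 108 = 54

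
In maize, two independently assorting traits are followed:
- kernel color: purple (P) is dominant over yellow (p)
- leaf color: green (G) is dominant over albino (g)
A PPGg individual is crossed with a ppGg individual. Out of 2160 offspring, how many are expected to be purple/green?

Dihybrid cross PPGg × ppGg — consider each gene separately:
kernel color: PP × pp → 4 Pp → 4 P_ (out of 4)
leaf color: Gg × Gg → 1 GG, 2 Gg, 1 gg → 3 G_ : 1 gg (out of 4)
Combine (counts out of 4 × 4 = 16): purple/green (P_G_) = 4×3 = 12; purple/albino (P_gg) = 4×1 = 4
Phenotype counts (out of 16): 12 purple/green, 4 purple/albino
purple/green: 12 out of 16 → fraction 3/4
Expected count = 3/4 × 2160 = 1620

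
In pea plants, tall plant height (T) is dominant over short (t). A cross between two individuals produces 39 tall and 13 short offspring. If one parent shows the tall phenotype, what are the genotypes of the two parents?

Observed offspring: 39 tall, 13 short
The observed ratio simplifies to 3:1. Short (tt) offspring appear, so each parent must contribute one t allele. The parent stated to show tall carries T, so it is Tt. The other parent is then either Tt or tt: Tt × tt would give a 1:1 split, whereas Tt × Tt gives 3:1 — matching the data. So both parents are heterozygous (Tt × Tt).
Parent genotypes: Tt × Tt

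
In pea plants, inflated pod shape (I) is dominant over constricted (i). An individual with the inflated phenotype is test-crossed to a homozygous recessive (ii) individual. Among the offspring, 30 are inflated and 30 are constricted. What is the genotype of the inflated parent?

Test cross: ? × ii
Offspring: 30 inflated, 30 constricted — approximately 1:1.
A 1:1 ratio in a test cross indicates the unknown parent is heterozygous (Ii).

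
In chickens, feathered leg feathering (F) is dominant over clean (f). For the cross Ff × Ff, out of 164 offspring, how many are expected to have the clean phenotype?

Punnett square for Ff × Ff:
Offspring genotypes: 1 FF, 2 Ff, 1 ff
Total offspring: 4
Count with target: 1
Probability: 1/4
Expected count = 1/4 × 164 = 41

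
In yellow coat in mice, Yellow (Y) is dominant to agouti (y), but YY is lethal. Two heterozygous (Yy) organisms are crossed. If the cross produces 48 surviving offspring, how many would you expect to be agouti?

Cross: Yy × Yy
Punnett square offspring (before lethality): 1 YY, 2 Yy, 1 yy
The YY genotype is lethal (embryos die); surviving offspring: 2 Yy, 1 yy
agouti: 1 out of 3 → fraction 1/3
Expected count = 1/3 × 48 = 16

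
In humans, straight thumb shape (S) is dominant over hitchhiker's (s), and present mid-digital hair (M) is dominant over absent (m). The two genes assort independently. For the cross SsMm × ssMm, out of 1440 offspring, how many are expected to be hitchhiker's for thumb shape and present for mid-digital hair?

Dihybrid cross SsMm × ssMm — consider each gene separately:
thumb shape: Ss × ss → 2 Ss, 2 ss → 2 S_ : 2 ss (out of 4)
mid-digital hair: Mm × Mm → 1 MM, 2 Mm, 1 mm → 3 M_ : 1 mm (out of 4)
Looking for: hitchhiker's (ss) and present (M_)
P(hitchhiker's) = 2/4, P(present) = 3/4
P(both) = 2/4 × 3/4 = 6/16 = 3/8
Expected count = 3/8 × 1440 = 540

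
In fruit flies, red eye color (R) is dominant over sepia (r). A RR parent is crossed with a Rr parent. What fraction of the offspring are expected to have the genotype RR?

Punnett square for RR × Rr:
Offspring genotypes: 2 RR, 2 Rr
Total offspring: 4
Count with target: 2
Probability: 2/4 = 1/2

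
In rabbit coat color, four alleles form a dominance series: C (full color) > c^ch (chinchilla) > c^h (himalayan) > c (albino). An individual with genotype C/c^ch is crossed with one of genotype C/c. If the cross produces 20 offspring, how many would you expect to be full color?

Cross: C/c^ch × C/c
Allele dominance: C > c^ch > c^h > c
Offspring genotypes: 1 C/C, 1 C/c, 1 C/c^ch, 1 c^ch/c
Phenotype counts: 3 full color, 1 chinchilla
full color: 3 out of 4 → fraction 3/4
Expected count = 3/4 × 20 = 15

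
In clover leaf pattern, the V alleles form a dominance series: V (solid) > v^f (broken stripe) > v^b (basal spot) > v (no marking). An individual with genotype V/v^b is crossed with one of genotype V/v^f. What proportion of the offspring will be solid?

Cross: V/v^b × V/v^f
Allele dominance: V > v^f > v^b > v
Offspring genotypes: 1 V/V, 1 V/v^f, 1 V/v^b, 1 v^f/v^b
Phenotype counts: 3 solid, 1 broken stripe
solid: 3 out of 4
Probability: 3/4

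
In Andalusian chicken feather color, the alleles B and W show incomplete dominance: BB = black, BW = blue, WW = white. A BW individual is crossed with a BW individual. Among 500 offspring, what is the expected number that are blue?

Punnett square for BW × BW:
Offspring genotypes: 1 BB, 2 BW, 1 WW
Phenotype counts: 1 black, 2 blue, 1 white
blue: 2 out of 4 → fraction 1/2
Expected count = 1/2 × 500 = 250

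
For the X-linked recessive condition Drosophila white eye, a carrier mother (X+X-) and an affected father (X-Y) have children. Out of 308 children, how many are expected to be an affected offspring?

Cross: X+X- × X-Y
Offspring: 1 X+X-, 1 X+Y, 1 X-X-, 1 X-Y
Probability of an affected offspring: 2/4 = 1/2
Expected count = 1/2 × 308 = 154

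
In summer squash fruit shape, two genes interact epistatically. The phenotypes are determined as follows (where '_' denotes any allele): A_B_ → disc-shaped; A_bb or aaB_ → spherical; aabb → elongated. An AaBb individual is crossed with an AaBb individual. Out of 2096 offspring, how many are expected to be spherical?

Cross: AaBb × AaBb — consider each gene separately:
A gene: Aa × Aa → 1 AA, 2 Aa, 1 aa → 3 A_ : 1 aa (out of 4)
B gene: Bb × Bb → 1 BB, 2 Bb, 1 bb → 3 B_ : 1 bb (out of 4)
Genotype classes (out of 4 × 4 = 16): A_B_ = 3×3 = 9; A_bb = 3×1 = 3; aaB_ = 1×3 = 3; aabb = 1×1 = 1
Apply the phenotype rules: A_B_ (9) → disc-shaped; A_bb (3) + aaB_ (3) → spherical; aabb (1) → elongated
Phenotype counts (out of 16): 9 disc-shaped, 6 spherical, 1 elongated
spherical: 6 out of 16 → fraction 3/8
Expected count = 3/8 × 2096 = 786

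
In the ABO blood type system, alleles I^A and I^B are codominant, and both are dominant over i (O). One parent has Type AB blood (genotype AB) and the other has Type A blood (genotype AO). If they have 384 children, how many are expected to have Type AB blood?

Cross: AB × AO
Possible offspring genotypes: 1 AA, 1 AO, 1 AB, 1 BO
Blood type counts: 2 Type A, 1 Type AB, 1 Type B
Probability of Type AB: 1/4
Expected count = 1/4 × 384 = 96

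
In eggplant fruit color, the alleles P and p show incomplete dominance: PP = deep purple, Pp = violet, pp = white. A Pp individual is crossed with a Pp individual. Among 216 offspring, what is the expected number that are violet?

Punnett square for Pp × Pp:
Offspring genotypes: 1 PP, 2 Pp, 1 pp
Phenotype counts: 1 deep purple, 2 violet, 1 white
violet: 2 out of 4 → fraction 1/2
Expected count = 1/2 × 216 = 108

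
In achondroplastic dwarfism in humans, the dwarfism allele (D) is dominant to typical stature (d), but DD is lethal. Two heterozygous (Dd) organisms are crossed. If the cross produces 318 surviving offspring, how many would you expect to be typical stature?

Cross: Dd × Dd
Punnett square offspring (before lethality): 1 DD, 2 Dd, 1 dd
The DD genotype is lethal (embryos die); surviving offspring: 2 Dd, 1 dd
typical stature: 1 out of 3 → fraction 1/3
Expected count = 1/3 × 318 = 106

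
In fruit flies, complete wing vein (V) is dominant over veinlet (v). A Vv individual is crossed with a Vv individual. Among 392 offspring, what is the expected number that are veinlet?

Punnett square for Vv × Vv:
Offspring genotypes: 1 VV, 2 Vv, 1 vv
complete: 3, veinlet: 1
veinlet: 1 out of 4 → fraction 1/4
Expected count = 1/4 × 392 = 98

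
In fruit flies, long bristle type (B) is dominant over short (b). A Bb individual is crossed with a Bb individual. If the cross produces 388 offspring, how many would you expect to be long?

Punnett square for Bb × Bb:
Offspring genotypes: 1 BB, 2 Bb, 1 bb
long: 3, short: 1
long: 3 out of 4 → fraction 3/4
Expected count = 3/4 × 388 = 291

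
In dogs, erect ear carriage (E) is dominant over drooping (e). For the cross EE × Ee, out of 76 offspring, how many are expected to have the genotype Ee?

Punnett square for EE × Ee:
Offspring genotypes: 2 EE, 2 Ee
Total offspring: 4
Count with target: 2
Probability: 2/4 = 1/2
Expected count = 1/2 × 76 = 38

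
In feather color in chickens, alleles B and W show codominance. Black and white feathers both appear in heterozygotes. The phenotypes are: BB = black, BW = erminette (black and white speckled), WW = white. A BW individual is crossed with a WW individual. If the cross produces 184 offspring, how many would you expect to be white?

Punnett square for BW × WW:
Offspring genotypes: 2 BW, 2 WW
Phenotype counts: 2 erminette (black and white speckled), 2 white
white: 2 out of 4 → fraction 1/2
Expected count = 1/2 × 184 = 92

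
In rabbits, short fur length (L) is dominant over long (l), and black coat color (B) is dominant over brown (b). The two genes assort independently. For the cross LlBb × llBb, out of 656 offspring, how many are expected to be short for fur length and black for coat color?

Dihybrid cross LlBb × llBb — consider each gene separately:
fur length: Ll × ll → 2 Ll, 2 ll → 2 L_ : 2 ll (out of 4)
coat color: Bb × Bb → 1 BB, 2 Bb, 1 bb → 3 B_ : 1 bb (out of 4)
Looking for: short (L_) and black (B_)
P(short) = 2/4, P(black) = 3/4
P(both) = 2/4 × 3/4 = 6/16 = 3/8
Expected count = 3/8 × 656 = 246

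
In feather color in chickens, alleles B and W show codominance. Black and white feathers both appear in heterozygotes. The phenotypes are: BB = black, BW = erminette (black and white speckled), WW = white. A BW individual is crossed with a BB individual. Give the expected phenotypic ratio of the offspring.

Punnett square for BW × BB:
Offspring genotypes: 2 BB, 2 BW
Phenotype counts: 2 black, 2 erminette (black and white speckled)
Ratio: 1 black : 1 erminette (black and white speckled)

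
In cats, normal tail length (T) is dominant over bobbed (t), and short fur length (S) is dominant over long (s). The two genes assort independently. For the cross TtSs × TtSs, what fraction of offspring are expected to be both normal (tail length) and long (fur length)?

Dihybrid cross TtSs × TtSs — consider each gene separately:
tail length: Tt × Tt → 1 TT, 2 Tt, 1 tt → 3 T_ : 1 tt (out of 4)
fur length: Ss × Ss → 1 SS, 2 Ss, 1 ss → 3 S_ : 1 ss (out of 4)
Looking for: normal (T_) and long (ss)
P(normal) = 3/4, P(long) = 1/4
P(both) = 3/4 × 1/4 = 3/16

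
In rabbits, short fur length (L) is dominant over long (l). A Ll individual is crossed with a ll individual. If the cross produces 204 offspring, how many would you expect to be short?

Punnett square for Ll × ll:
Offspring genotypes: 2 Ll, 2 ll
short: 2, long: 2
short: 2 out of 4 → fraction 1/2
Expected count = 1/2 × 204 = 102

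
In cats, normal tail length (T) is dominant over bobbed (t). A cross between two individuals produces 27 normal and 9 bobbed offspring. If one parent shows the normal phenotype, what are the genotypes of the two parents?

Observed offspring: 27 normal, 9 bobbed
The observed ratio simplifies to 3:1. Bobbed (tt) offspring appear, so each parent must contribute one t allele. The parent stated to show normal carries T, so it is Tt. The other parent is then either Tt or tt: Tt × tt would give a 1:1 split, whereas Tt × Tt gives 3:1 — matching the data. So both parents are heterozygous (Tt × Tt).
Parent genotypes: Tt × Tt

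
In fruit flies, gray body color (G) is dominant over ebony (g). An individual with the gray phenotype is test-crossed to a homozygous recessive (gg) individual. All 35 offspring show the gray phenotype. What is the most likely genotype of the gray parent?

Test cross: ? × gg
All offspring are gray.
If the unknown parent were heterozygous (Gg), about half of 35 offspring would be ebony; none are. The unknown parent is most likely homozygous dominant (GG).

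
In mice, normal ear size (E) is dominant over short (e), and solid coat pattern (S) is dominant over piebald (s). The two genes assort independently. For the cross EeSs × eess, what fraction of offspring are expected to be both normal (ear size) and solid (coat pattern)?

Dihybrid cross EeSs × eess — consider each gene separately:
ear size: Ee × ee → 2 Ee, 2 ee → 2 E_ : 2 ee (out of 4)
coat pattern: Ss × ss → 2 Ss, 2 ss → 2 S_ : 2 ss (out of 4)
Looking for: normal (E_) and solid (S_)
P(normal) = 2/4, P(solid) = 2/4
P(both) = 2/4 × 2/4 = 4/16 = 1/4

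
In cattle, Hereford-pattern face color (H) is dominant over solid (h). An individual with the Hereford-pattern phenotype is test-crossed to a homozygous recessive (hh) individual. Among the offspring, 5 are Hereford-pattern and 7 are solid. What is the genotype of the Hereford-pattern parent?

Test cross: ? × hh
Offspring: 5 Hereford-pattern, 7 solid — approximately 1:1.
A 1:1 ratio in a test cross indicates the unknown parent is heterozygous (Hh).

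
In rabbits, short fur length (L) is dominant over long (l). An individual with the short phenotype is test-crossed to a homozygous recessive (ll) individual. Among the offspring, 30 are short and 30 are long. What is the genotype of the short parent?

Test cross: ? × ll
Offspring: 30 short, 30 long — approximately 1:1.
A 1:1 ratio in a test cross indicates the unknown parent is heterozygous (Ll).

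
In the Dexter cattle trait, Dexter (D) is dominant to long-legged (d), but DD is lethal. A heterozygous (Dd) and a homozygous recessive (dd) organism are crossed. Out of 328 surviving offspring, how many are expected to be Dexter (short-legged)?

Cross: Dd × dd
Punnett square offspring (before lethality): 2 Dd, 2 dd
No DD offspring are produced in this cross.
Dexter (short-legged): 2 out of 4 → fraction 1/2
Expected count = 1/2 × 328 = 164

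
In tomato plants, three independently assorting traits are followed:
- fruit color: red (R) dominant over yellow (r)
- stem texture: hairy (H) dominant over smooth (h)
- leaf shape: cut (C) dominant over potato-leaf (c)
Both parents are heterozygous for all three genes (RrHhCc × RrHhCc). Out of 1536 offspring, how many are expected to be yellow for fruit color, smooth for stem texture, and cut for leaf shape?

Trihybrid cross: RrHhCc × RrHhCc
Each trait segregates independently with a 3:1 phenotypic ratio, so each gene contributes 3/4 (dominant) or 1/4 (recessive).
Target: yellow (fruit color), smooth (stem texture), cut (leaf shape)
Probability = product of independent per-trait probabilities
= 1/4 × 1/4 × 3/4 = 3/64
Expected count = 3/64 × 1536 = 72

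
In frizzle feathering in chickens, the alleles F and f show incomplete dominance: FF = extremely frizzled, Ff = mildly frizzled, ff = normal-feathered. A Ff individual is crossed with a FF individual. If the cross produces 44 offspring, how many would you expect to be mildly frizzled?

Punnett square for Ff × FF:
Offspring genotypes: 2 FF, 2 Ff
Phenotype counts: 2 extremely frizzled, 2 mildly frizzled
mildly frizzled: 2 out of 4 → fraction 1/2
Expected count = 1/2 × 44 = 22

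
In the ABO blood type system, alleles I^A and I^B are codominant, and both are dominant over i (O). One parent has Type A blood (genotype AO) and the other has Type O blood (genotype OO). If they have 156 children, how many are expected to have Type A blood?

Cross: AO × OO
Possible offspring genotypes: 2 AO, 2 OO
Blood type counts: 2 Type A, 2 Type O
Probability of Type A: 2/4 = 1/2
Expected count = 1/2 × 156 = 78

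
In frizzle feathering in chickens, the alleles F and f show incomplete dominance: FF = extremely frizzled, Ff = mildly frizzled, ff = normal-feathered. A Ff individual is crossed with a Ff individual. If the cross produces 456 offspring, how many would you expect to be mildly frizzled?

Punnett square for Ff × Ff:
Offspring genotypes: 1 FF, 2 Ff, 1 ff
Phenotype counts: 1 extremely frizzled, 2 mildly frizzled, 1 normal-feathered
mildly frizzled: 2 out of 4 → fraction 1/2
Expected count = 1/2 × 456 = 228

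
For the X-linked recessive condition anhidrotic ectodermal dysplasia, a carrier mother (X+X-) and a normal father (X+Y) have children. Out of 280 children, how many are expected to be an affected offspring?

Cross: X+X- × X+Y
Offspring: 1 X+X+, 1 X+Y, 1 X+X-, 1 X-Y
Probability of an affected offspring: 1/4
Expected count = 1/4 × 280 = 70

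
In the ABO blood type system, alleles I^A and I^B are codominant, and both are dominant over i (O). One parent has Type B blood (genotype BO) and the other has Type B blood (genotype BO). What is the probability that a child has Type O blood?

Cross: BO × BO
Possible offspring genotypes: 1 BB, 2 BO, 1 OO
Blood type counts: 3 Type B, 1 Type O
Probability of Type O: 1/4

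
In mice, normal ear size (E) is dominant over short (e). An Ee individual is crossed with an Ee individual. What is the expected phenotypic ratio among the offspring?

Punnett square for Ee × Ee:
Offspring genotypes: 1 EE, 2 Ee, 1 ee
normal: 3, short: 1
Ratio: 3:1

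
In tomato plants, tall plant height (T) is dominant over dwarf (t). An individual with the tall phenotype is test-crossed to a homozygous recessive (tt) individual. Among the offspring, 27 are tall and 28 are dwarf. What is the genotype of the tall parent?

Test cross: ? × tt
Offspring: 27 tall, 28 dwarf — approximately 1:1.
A 1:1 ratio in a test cross indicates the unknown parent is heterozygous (Tt).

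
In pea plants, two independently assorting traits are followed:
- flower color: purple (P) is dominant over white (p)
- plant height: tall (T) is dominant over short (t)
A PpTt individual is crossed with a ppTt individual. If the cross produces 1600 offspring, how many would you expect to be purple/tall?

Dihybrid cross PpTt × ppTt — consider each gene separately:
flower color: Pp × pp → 2 Pp, 2 pp → 2 P_ : 2 pp (out of 4)
plant height: Tt × Tt → 1 TT, 2 Tt, 1 tt → 3 T_ : 1 tt (out of 4)
Combine (counts out of 4 × 4 = 16): purple/tall (P_T_) = 2×3 = 6; purple/short (P_tt) = 2×1 = 2; white/tall (ppT_) = 2×3 = 6; white/short (pptt) = 2×1 = 2
Phenotype counts (out of 16): 6 purple/tall, 2 purple/short, 6 white/tall, 2 white/short
purple/tall: 6 out of 16 → fraction 3/8
Expected count = 3/8 × 1600 = 600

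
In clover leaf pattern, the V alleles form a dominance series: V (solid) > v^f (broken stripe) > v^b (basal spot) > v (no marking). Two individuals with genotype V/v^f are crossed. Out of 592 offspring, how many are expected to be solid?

Cross: V/v^f × V/v^f
Allele dominance: V > v^f > v^b > v
Offspring genotypes: 1 V/V, 2 V/v^f, 1 v^f/v^f
Phenotype counts: 3 solid, 1 broken stripe
solid: 3 out of 4 → fraction 3/4
Expected count = 3/4 × 592 = 444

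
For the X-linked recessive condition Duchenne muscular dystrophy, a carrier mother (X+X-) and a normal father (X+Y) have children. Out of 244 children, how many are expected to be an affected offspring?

Cross: X+X- × X+Y
Offspring: 1 X+X+, 1 X+Y, 1 X+X-, 1 X-Y
Probability of an affected offspring: 1/4
Expected count = 1/4 × 244 = 61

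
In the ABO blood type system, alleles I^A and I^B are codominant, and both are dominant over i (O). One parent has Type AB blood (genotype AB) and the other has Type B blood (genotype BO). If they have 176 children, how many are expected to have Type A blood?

Cross: AB × BO
Possible offspring genotypes: 1 AB, 1 AO, 1 BB, 1 BO
Blood type counts: 1 Type AB, 1 Type A, 2 Type B
Probability of Type A: 1/4
Expected count = 1/4 × 176 = 44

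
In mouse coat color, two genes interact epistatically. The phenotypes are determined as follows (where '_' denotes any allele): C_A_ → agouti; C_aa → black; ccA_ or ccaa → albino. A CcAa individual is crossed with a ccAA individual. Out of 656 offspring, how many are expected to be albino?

Cross: CcAa × ccAA — consider each gene separately:
C gene: Cc × cc → 2 Cc, 2 cc → 2 C_ : 2 cc (out of 4)
A gene: Aa × AA → 2 AA, 2 Aa → 4 A_ (out of 4)
Genotype classes (out of 4 × 4 = 16): C_A_ = 2×4 = 8; ccA_ = 2×4 = 8
Apply the phenotype rules: C_A_ (8) → agouti; ccA_ (8) → albino
Phenotype counts (out of 16): 8 agouti, 8 albino
albino: 8 out of 16 → fraction 1/2
Expected count = 1/2 × 656 = 328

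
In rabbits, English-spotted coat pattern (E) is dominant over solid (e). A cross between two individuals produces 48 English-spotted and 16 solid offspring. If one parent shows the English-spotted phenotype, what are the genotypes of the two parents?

Observed offspring: 48 English-spotted, 16 solid
The observed ratio simplifies to 3:1. Solid (ee) offspring appear, so each parent must contribute one e allele. The parent stated to show English-spotted carries E, so it is Ee. The other parent is then either Ee or ee: Ee × ee would give a 1:1 split, whereas Ee × Ee gives 3:1 — matching the data. So both parents are heterozygous (Ee × Ee).
Parent genotypes: Ee × Ee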